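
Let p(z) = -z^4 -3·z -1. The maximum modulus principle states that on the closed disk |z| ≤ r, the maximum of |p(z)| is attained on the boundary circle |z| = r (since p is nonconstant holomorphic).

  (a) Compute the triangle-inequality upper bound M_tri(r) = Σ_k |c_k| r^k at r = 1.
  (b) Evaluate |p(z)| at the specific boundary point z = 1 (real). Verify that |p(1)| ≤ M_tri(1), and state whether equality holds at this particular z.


Coefficients: c_0 = -1, c_1 = -3, c_2 = 0, c_3 = 0, c_4 = -1. Radius r = 1.
Part (a). Triangle bound: M_tri(r) = Σ_k |c_k| r^k
  = |-1|·1^0 + |-3|·1^1 + |0|·1^2 + |0|·1^3 + |-1|·1^4
  = 1 + 3 + 0 + 0 + 1 = 5.
This bounds M(r) := max_{|z|=r} |p(z)| from above; equality holds iff all terms c_k z^k can be made to align in phase at a single z on |z|=r.
Part (b). At z = 1 (real, on the circle |z| = r):
  p(1) = (-1)·1^0 + (-3)·1^1 + (0)·1^2 + (0)·1^3 + (-1)·1^4 = -5.
  |p(1)| = 5.
Since all nonzero coefficients share the same sign, |p(1)| = 5 = M_tri(1); the triangle bound is attained at z = 1, so in fact M(r) = 5.

M_tri(1) = 5; |p(1)| = 5; equality at z=1: yes.


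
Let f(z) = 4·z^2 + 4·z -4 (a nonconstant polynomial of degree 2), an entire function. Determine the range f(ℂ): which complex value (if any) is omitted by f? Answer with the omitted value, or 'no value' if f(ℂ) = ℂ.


Little Picard bounds the complement of f(ℂ) to at most one point.
For every w ∈ ℂ, the equation p(z) − w = 0 is a nonconstant polynomial in z and hence has at least one root by the fundamental theorem of algebra. So p is surjective onto ℂ, omitting no value.

Omitted value: no value.


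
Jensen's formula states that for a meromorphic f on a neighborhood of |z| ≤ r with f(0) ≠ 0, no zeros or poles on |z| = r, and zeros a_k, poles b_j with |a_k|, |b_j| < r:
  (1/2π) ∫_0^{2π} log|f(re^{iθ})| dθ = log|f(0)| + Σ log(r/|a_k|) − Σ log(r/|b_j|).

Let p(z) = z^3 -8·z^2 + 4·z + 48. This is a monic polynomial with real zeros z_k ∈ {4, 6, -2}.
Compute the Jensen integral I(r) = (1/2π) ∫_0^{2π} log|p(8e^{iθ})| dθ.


Zeros: -2, 4, 6; r = 8.
Inside |z| < r: -2, 4, 6. Outside (|z| ≥ r): ∅.
p(0) = 48, so log|p(0)| = log(48) = 3.8712.
Apply Jensen: I(r) = log|p(0)| + Σ_k log(r/|z_k|), summed over zeros inside |z| < r.
  log(r/|z_k|) for z_k = 4: log(8/4) = 0.6931
  log(r/|z_k|) for z_k = 6: log(8/6) = 0.2877
  log(r/|z_k|) for z_k = -2: log(8/2) = 1.3863
Sum over inside zeros: 2.3671.
I(r) = log|p(0)| + (inside sum) = 3.8712 + 2.3671 = 6.2383.
Closed form (all zeros inside, monic): I(r) = n·log(r) = 3·log(8) = 6.2383. ✓

I(r) ≈ 6.2383.


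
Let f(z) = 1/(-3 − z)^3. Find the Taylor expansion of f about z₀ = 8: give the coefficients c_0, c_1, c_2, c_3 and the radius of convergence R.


Let w = z − z₀, so z = z₀ + w.
Then -3 − z = -3 − (z₀ + w) = (-3 − z₀) − w = -11 − w.
f(z) = 1/(-11 − w)^3 = (1/(-11)^3) · (1 − w/(-11))^{−3}.
By the binomial series (1−u)^{−3} = Σ_{n≥0} C(n+2, 2) u^n for |u|<1, with u = w/(-11):
  c_n = C(n+2, 2) / (-11)^(n+3).
  c_0 = 1/(-11)^3 = -1/1331.
  c_1 = 3/(-11)^4 = 3/14641.
  c_2 = 6/(-11)^5 = -6/161051.
  c_3 = 10/(-11)^6 = 10/1771561.
The series is valid for |w/d| < 1, i.e. |z − z₀| < |d|.
Radius of convergence: R = |-3 − z₀| = |-11| = 11 (distance from z₀ to the singularity z = -3).

c_0 = -1/1331, c_1 = 3/14641, c_2 = -6/161051, c_3 = 10/1771561; R = 11.


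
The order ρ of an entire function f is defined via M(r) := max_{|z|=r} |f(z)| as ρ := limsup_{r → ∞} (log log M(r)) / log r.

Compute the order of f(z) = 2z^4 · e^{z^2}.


M(r) = max_{|z|=r} |2|·|z|^4·|e^{z^2}| = 2·r^4 · e^{1r^2} (the factors attain their maxima compatibly on |z|=r). Then log M(r) = log 2 + 4·log r + 1r^2, dominated by the last term, so log log M(r) ~ 2·log r. The polynomial factor 2z^4 contributes only a log r term and does not affect the order. ρ = 2.
Therefore ρ = 2.

Order ρ = 2.


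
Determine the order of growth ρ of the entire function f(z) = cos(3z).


cos(w) is a linear combination of e^{iw} and e^{−iw} (or e^w, e^{−w} in the hyperbolic case), so |cos(w)| ≤ e^{|w|}. With w = 3z, |w| ≤ 3|z| + 0 = 3r + 0 on |z| = r, giving M(r) ≤ e^{3r + 0}, so ρ ≤ 1. On a suitable ray (z = it for sin/cos; z = t for sinh/cosh, t real → ∞), |cos(3z)| grows like e^{3|t|}/2, so ρ ≥ 1. Hence ρ = 1.
Therefore ρ = 1.

Order ρ = 1.


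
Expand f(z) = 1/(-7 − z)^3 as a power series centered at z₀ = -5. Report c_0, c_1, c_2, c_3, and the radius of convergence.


Let w = z − z₀, so z = z₀ + w.
Then -7 − z = -7 − (z₀ + w) = (-7 − z₀) − w = -2 − w.
f(z) = 1/(-2 − w)^3 = (1/(-2)^3) · (1 − w/(-2))^{−3}.
By the binomial series (1−u)^{−3} = Σ_{n≥0} C(n+2, 2) u^n for |u|<1, with u = w/(-2):
  c_n = C(n+2, 2) / (-2)^(n+3).
  c_0 = 1/(-2)^3 = -1/8.
  c_1 = 3/(-2)^4 = 3/16.
  c_2 = 6/(-2)^5 = -3/16.
  c_3 = 10/(-2)^6 = 5/32.
The series is valid for |w/d| < 1, i.e. |z − z₀| < |d|.
Radius of convergence: R = |-7 − z₀| = |-2| = 2 (distance from z₀ to the singularity z = -7).

c_0 = -1/8, c_1 = 3/16, c_2 = -3/16, c_3 = 5/32; R = 2.


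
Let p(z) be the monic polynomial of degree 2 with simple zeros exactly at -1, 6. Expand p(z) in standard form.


The polynomial is p(z) = ∏_{α ∈ S} (z − α), where S = {-1, 6}.
Expanding the product yields: p(z) = z^2 -5·z -6.
The resulting polynomial has degree 2 and real coefficients as required.

p(z) = z^2 -5·z -6.


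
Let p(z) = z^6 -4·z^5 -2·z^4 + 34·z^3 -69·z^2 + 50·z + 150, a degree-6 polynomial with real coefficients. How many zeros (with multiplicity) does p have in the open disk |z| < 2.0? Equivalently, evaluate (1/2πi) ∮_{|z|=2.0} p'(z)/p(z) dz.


The zeros of p are: -3, (3 + 1i), (3 - 1i), (1 + 2i), (1 - 2i), -1.
Their magnitudes are: 3, 3.162, 3.162, 2.236, 2.236, 1.
Zeros with |z| < R = 2.0: -1.
Count = 1.
By the argument principle, (1/2πi) ∮_{|z|=R} p'(z)/p(z) dz equals exactly this count.

Number of zeros inside |z| < 2.0: 1.


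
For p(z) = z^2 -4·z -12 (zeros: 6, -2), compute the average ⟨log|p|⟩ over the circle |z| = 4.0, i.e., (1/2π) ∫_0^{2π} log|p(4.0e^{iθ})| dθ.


Zeros: -2, 6; r = 4.0.
Inside |z| < r: -2. Outside (|z| ≥ r): 6.
p(0) = -12, so log|p(0)| = log(12) = 2.4849.
Apply Jensen: I(r) = log|p(0)| + Σ_k log(r/|z_k|), summed over zeros inside |z| < r.
  log(r/|z_k|) for z_k = -2: log(4.0/2) = 0.6931
  Outside zeros (6) contribute nothing to the Jensen sum.
Sum over inside zeros: 0.6931.
I(r) = log|p(0)| + (inside sum) = 2.4849 + 0.6931 = 3.1781.
Note: since some zeros are outside |z| ≤ r, the simplified n·log(r) form does NOT apply — only the inside zeros contribute.

I(r) ≈ 3.1781.


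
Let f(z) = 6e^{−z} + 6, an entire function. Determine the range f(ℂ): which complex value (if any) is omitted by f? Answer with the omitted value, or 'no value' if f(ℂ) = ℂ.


Little Picard bounds the complement of f(ℂ) to at most one point.
e^{−z} is never zero on ℂ, so 6·e^{−z} takes every value in ℂ ∖ {0}. Adding 6 shifts the range to ℂ ∖ {6}. Thus f omits exactly the value 6.

Omitted value: 6.


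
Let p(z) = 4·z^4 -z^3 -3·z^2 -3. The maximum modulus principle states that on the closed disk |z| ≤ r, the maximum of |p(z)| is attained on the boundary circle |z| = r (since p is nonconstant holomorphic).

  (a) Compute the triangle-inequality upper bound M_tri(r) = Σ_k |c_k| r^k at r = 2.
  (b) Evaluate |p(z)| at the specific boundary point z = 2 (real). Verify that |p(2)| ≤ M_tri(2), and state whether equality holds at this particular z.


Coefficients: c_0 = -3, c_1 = 0, c_2 = -3, c_3 = -1, c_4 = 4. Radius r = 2.
Part (a). Triangle bound: M_tri(r) = Σ_k |c_k| r^k
  = |-3|·2^0 + |0|·2^1 + |-3|·2^2 + |-1|·2^3 + |4|·2^4
  = 3 + 0 + 12 + 8 + 64 = 87.
This bounds M(r) := max_{|z|=r} |p(z)| from above; equality holds iff all terms c_k z^k can be made to align in phase at a single z on |z|=r.
Part (b). At z = 2 (real, on the circle |z| = r):
  p(2) = (-3)·2^0 + (0)·2^1 + (-3)·2^2 + (-1)·2^3 + (4)·2^4 = 41.
  |p(2)| = 41.
Check: |p(2)| = 41 ≤ 87 = M_tri(2). ✓ Equality does not hold at z = 2 (the coefficients have mixed signs, so the terms do not all align in phase there).

M_tri(2) = 87; |p(2)| = 41; equality at z=2: no.


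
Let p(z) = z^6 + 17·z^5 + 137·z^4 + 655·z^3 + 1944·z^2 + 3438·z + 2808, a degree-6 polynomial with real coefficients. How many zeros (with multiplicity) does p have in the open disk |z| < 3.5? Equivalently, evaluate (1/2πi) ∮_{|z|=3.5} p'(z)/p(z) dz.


The zeros of p are: (-2 + 3i), (-2 - 3i), -3, -4, (-3 + 3i), (-3 - 3i).
Their magnitudes are: 3.606, 3.606, 3, 4, 4.243, 4.243.
Zeros with |z| < R = 3.5: -3.
Count = 1.
By the argument principle, (1/2πi) ∮_{|z|=R} p'(z)/p(z) dz equals exactly this count.

Number of zeros inside |z| < 3.5: 1.


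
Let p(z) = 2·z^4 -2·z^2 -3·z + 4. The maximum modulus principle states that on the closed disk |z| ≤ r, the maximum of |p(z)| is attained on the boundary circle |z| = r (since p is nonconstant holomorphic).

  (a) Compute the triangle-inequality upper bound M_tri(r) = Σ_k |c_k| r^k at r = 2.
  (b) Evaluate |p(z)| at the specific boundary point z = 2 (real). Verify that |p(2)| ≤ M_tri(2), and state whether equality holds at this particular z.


Coefficients: c_0 = 4, c_1 = -3, c_2 = -2, c_3 = 0, c_4 = 2. Radius r = 2.
Part (a). Triangle bound: M_tri(r) = Σ_k |c_k| r^k
  = |4|·2^0 + |-3|·2^1 + |-2|·2^2 + |0|·2^3 + |2|·2^4
  = 4 + 6 + 8 + 0 + 32 = 50.
This bounds M(r) := max_{|z|=r} |p(z)| from above; equality holds iff all terms c_k z^k can be made to align in phase at a single z on |z|=r.
Part (b). At z = 2 (real, on the circle |z| = r):
  p(2) = (4)·2^0 + (-3)·2^1 + (-2)·2^2 + (0)·2^3 + (2)·2^4 = 22.
  |p(2)| = 22.
Check: |p(2)| = 22 ≤ 50 = M_tri(2). ✓ Equality does not hold at z = 2 (the coefficients have mixed signs, so the terms do not all align in phase there).

M_tri(2) = 50; |p(2)| = 22; equality at z=2: no.


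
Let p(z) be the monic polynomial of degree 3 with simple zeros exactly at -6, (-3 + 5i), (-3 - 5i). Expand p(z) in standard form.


The polynomial is p(z) = ∏_{α ∈ S} (z − α), where S = {-6, (-3 + 5i), (-3 - 5i)}.
Expanding the product yields: p(z) = z^3 + 12·z^2 + 70·z + 204.
Note conjugate pairs combine to real quadratics: (z − (-3+5i))(z − (-3−5i)) = z² + 6z + 34.
The resulting polynomial has degree 3 and real coefficients as required.

p(z) = z^3 + 12·z^2 + 70·z + 204.


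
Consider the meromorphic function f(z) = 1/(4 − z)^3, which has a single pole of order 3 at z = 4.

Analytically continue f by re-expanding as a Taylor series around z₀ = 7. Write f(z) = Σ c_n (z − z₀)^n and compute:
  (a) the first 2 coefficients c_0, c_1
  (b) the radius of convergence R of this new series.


Let w = z − z₀, so z = z₀ + w.
Then 4 − z = 4 − (z₀ + w) = (4 − z₀) − w = -3 − w.
f(z) = 1/(-3 − w)^3 = (1/(-3)^3) · (1 − w/(-3))^{−3}.
By the binomial series (1−u)^{−3} = Σ_{n≥0} C(n+2, 2) u^n for |u|<1, with u = w/(-3):
  c_n = C(n+2, 2) / (-3)^(n+3).
  c_0 = 1/(-3)^3 = -1/27.
  c_1 = 3/(-3)^4 = 1/27.
The series is valid for |w/d| < 1, i.e. |z − z₀| < |d|.
Radius of convergence: R = |4 − z₀| = |-3| = 3 (distance from z₀ to the singularity z = 4).

c_0 = -1/27, c_1 = 1/27; R = 3.


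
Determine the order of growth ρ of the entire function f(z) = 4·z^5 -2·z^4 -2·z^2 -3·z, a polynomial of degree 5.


|f(z)| ≤ Σ|c_k|·r^k = O(r^5) as r → ∞. Polynomial growth is O(e^{r^ε}) for every ε > 0 (since r^5/e^{r^ε} → 0), so ρ ≤ ε for all ε > 0, i.e. ρ = 0. Every nonconstant polynomial has order 0.
Therefore ρ = 0.

Order ρ = 0.


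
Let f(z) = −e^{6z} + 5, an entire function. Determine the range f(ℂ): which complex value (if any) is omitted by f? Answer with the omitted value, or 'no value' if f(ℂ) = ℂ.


Little Picard bounds the complement of f(ℂ) to at most one point.
e^{6z} is never zero on ℂ, so -1·e^{6z} takes every value in ℂ ∖ {0}. Adding 5 shifts the range to ℂ ∖ {5}. Thus f omits exactly the value 5.

Omitted value: 5.


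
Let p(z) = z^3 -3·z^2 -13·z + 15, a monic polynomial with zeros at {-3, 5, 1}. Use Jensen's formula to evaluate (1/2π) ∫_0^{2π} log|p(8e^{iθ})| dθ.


Zeros: -3, 1, 5; r = 8.
Inside |z| < r: -3, 1, 5. Outside (|z| ≥ r): ∅.
p(0) = 15, so log|p(0)| = log(15) = 2.7081.
Apply Jensen: I(r) = log|p(0)| + Σ_k log(r/|z_k|), summed over zeros inside |z| < r.
  log(r/|z_k|) for z_k = -3: log(8/3) = 0.9808
  log(r/|z_k|) for z_k = 5: log(8/5) = 0.4700
  log(r/|z_k|) for z_k = 1: log(8/1) = 2.0794
Sum over inside zeros: 3.5303.
I(r) = log|p(0)| + (inside sum) = 2.7081 + 3.5303 = 6.2383.
Closed form (all zeros inside, monic): I(r) = n·log(r) = 3·log(8) = 6.2383. ✓

I(r) ≈ 6.2383.


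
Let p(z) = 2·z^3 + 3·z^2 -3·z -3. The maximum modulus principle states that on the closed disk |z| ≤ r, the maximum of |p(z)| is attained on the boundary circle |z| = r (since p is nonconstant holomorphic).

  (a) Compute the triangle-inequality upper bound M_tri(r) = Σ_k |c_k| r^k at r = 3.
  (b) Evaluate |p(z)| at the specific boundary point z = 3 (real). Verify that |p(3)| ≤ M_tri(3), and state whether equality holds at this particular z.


Coefficients: c_0 = -3, c_1 = -3, c_2 = 3, c_3 = 2. Radius r = 3.
Part (a). Triangle bound: M_tri(r) = Σ_k |c_k| r^k
  = |-3|·3^0 + |-3|·3^1 + |3|·3^2 + |2|·3^3
  = 3 + 9 + 27 + 54 = 93.
This bounds M(r) := max_{|z|=r} |p(z)| from above; equality holds iff all terms c_k z^k can be made to align in phase at a single z on |z|=r.
Part (b). At z = 3 (real, on the circle |z| = r):
  p(3) = (-3)·3^0 + (-3)·3^1 + (3)·3^2 + (2)·3^3 = 69.
  |p(3)| = 69.
Check: |p(3)| = 69 ≤ 93 = M_tri(3). ✓ Equality does not hold at z = 3 (the coefficients have mixed signs, so the terms do not all align in phase there).

M_tri(3) = 93; |p(3)| = 69; equality at z=3: no.


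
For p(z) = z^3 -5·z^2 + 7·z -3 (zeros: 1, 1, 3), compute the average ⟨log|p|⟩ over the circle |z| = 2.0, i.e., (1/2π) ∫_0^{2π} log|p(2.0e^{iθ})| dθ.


Zeros: 1, 1, 3; r = 2.0.
Inside |z| < r: 1, 1. Outside (|z| ≥ r): 3.
p(0) = -3, so log|p(0)| = log(3) = 1.0986.
Apply Jensen: I(r) = log|p(0)| + Σ_k log(r/|z_k|), summed over zeros inside |z| < r.
  log(r/|z_k|) for z_k = 1: log(2.0/1) = 0.6931
  log(r/|z_k|) for z_k = 1: log(2.0/1) = 0.6931
  Outside zeros (3) contribute nothing to the Jensen sum.
Sum over inside zeros: 1.3863.
I(r) = log|p(0)| + (inside sum) = 1.0986 + 1.3863 = 2.4849.
Note: since some zeros are outside |z| ≤ r, the simplified n·log(r) form does NOT apply — only the inside zeros contribute.

I(r) ≈ 2.4849.


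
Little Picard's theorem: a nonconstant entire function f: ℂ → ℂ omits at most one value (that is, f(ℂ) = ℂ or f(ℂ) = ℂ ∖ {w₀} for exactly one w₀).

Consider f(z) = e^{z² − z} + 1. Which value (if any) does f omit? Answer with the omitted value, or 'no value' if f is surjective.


Little Picard bounds the complement of f(ℂ) to at most one point.
The exponent g(z) = z² − z is a nonconstant polynomial, hence surjective onto ℂ. So e^{g(z)} takes every value in {e^w : w ∈ ℂ} = ℂ ∖ {0}. Adding 1 shifts the range to ℂ ∖ {1}. f omits exactly 1.

Omitted value: 1.


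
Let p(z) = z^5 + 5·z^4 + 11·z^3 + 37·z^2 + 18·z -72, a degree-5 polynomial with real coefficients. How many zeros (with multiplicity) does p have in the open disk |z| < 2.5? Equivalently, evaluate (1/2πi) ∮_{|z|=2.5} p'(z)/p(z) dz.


The zeros of p are: -2, -4, 1, (0 + 3i), (0 - 3i).
Their magnitudes are: 2, 4, 1, 3, 3.
Zeros with |z| < R = 2.5: -2, 1.
Count = 2.
By the argument principle, (1/2πi) ∮_{|z|=R} p'(z)/p(z) dz equals exactly this count.

Number of zeros inside |z| < 2.5: 2.


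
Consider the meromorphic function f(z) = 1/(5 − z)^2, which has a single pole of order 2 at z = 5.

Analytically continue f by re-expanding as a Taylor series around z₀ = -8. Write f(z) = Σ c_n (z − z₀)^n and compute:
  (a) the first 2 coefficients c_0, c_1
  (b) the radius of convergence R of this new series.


Let w = z − z₀, so z = z₀ + w.
Then 5 − z = 5 − (z₀ + w) = (5 − z₀) − w = 13 − w.
f(z) = 1/(13 − w)^2 = (1/(13)^2) · (1 − w/(13))^{−2}.
By the binomial series (1−u)^{−2} = Σ_{n≥0} C(n+1, 1) u^n for |u|<1, with u = w/(13):
  c_n = C(n+1, 1) / (13)^(n+2).
  c_0 = 1/(13)^2 = 1/169.
  c_1 = 2/(13)^3 = 2/2197.
The series is valid for |w/d| < 1, i.e. |z − z₀| < |d|.
Radius of convergence: R = |5 − z₀| = |13| = 13 (distance from z₀ to the singularity z = 5).

c_0 = 1/169, c_1 = 2/2197; R = 13.


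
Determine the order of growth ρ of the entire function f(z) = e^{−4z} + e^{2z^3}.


Each summand is entire of order 1 and 3 respectively (as in the single-exponential case). The order of a sum is at most the max of the orders, so ρ ≤ 3. For the lower bound: on |z|=r choose arg z so that 2z^3 is real positive; then |e^{2z^3}| = e^{2r^3} while |e^{-4z}| ≤ e^{4r^1} = o(e^{2r^3}). So |f| ≥ e^{2r^3}(1 − o(1)) and ρ ≥ 3. Hence ρ = max(1, 3) = 3.
Therefore ρ = 3.

Order ρ = 3.


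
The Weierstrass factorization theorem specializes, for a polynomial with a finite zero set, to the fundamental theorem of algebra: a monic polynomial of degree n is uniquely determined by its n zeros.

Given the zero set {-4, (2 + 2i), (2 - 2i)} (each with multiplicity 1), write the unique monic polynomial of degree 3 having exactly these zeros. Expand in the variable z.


The polynomial is p(z) = ∏_{α ∈ S} (z − α), where S = {-4, (2 + 2i), (2 - 2i)}.
Expanding the product yields: p(z) = z^3 -8·z + 32.
Note conjugate pairs combine to real quadratics: (z − (2+2i))(z − (2−2i)) = z² − 4z + 8.
The resulting polynomial has degree 3 and real coefficients as required.

p(z) = z^3 -8·z + 32.


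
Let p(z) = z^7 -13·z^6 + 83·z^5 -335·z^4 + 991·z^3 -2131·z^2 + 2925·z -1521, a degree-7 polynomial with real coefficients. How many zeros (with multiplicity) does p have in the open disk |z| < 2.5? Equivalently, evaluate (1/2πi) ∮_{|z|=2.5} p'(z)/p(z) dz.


The zeros of p are: (3 + 2i), (3 - 2i), 1, (3 + 2i), (3 - 2i), (0 + 3i), (0 - 3i).
Their magnitudes are: 3.606, 3.606, 1, 3.606, 3.606, 3, 3.
Zeros with |z| < R = 2.5: 1.
Count = 1.
By the argument principle, (1/2πi) ∮_{|z|=R} p'(z)/p(z) dz equals exactly this count.

Number of zeros inside |z| < 2.5: 1.


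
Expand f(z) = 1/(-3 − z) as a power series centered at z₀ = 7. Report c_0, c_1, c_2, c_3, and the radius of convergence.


Let w = z − z₀, so z = z₀ + w.
Then -3 − z = -3 − (z₀ + w) = (-3 − z₀) − w = -10 − w.
f(z) = 1/(-10 − w) = (1/(-10)) · 1/(1 − w/(-10)) = Σ_{n≥0} w^n / (-10)^(n+1).
So c_n = 1/(-10)^(n+1):
  c_0 = 1/(-10)^1 = -1/10.
  c_1 = 1/(-10)^2 = 1/100.
  c_2 = 1/(-10)^3 = -1/1000.
  c_3 = 1/(-10)^4 = 1/10000.
The series is valid for |w/d| < 1, i.e. |z − z₀| < |d|.
Radius of convergence: R = |-3 − z₀| = |-10| = 10 (distance from z₀ to the singularity z = -3).

c_0 = -1/10, c_1 = 1/100, c_2 = -1/1000, c_3 = 1/10000; R = 10.


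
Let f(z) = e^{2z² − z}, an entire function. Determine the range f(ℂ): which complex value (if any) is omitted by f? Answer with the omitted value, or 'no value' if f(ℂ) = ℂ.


Little Picard bounds the complement of f(ℂ) to at most one point.
The exponent g(z) = 2z² − z is a nonconstant polynomial, hence surjective onto ℂ. So e^{g(z)} takes every value in {e^w : w ∈ ℂ} = ℂ ∖ {0}. Adding 0 shifts the range to ℂ ∖ {0}. f omits exactly 0.

Omitted value: 0.


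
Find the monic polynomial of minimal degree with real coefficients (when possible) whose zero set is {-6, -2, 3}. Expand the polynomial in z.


The polynomial is p(z) = ∏_{α ∈ S} (z − α), where S = {-6, -2, 3}.
Expanding the product yields: p(z) = z^3 + 5·z^2 -12·z -36.
The resulting polynomial has degree 3 and real coefficients as required.

p(z) = z^3 + 5·z^2 -12·z -36.


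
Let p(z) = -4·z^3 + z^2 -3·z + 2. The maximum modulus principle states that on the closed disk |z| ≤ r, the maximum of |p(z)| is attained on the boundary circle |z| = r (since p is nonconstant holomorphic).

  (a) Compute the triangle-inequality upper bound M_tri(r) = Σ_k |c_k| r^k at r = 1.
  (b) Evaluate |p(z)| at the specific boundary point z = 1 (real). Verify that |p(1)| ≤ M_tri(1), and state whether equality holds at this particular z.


Coefficients: c_0 = 2, c_1 = -3, c_2 = 1, c_3 = -4. Radius r = 1.
Part (a). Triangle bound: M_tri(r) = Σ_k |c_k| r^k
  = |2|·1^0 + |-3|·1^1 + |1|·1^2 + |-4|·1^3
  = 2 + 3 + 1 + 4 = 10.
This bounds M(r) := max_{|z|=r} |p(z)| from above; equality holds iff all terms c_k z^k can be made to align in phase at a single z on |z|=r.
Part (b). At z = 1 (real, on the circle |z| = r):
  p(1) = (2)·1^0 + (-3)·1^1 + (1)·1^2 + (-4)·1^3 = -4.
  |p(1)| = 4.
Check: |p(1)| = 4 ≤ 10 = M_tri(1). ✓ Equality does not hold at z = 1 (the coefficients have mixed signs, so the terms do not all align in phase there).

M_tri(1) = 10; |p(1)| = 4; equality at z=1: no.


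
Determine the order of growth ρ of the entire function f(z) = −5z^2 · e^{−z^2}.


M(r) = max_{|z|=r} |-5|·|z|^2·|e^{−z^2}| = 5·r^2 · e^{1r^2} (the factors attain their maxima compatibly on |z|=r). Then log M(r) = log 5 + 2·log r + 1r^2, dominated by the last term, so log log M(r) ~ 2·log r. The polynomial factor -5z^2 contributes only a log r term and does not affect the order. ρ = 2.
Therefore ρ = 2.

Order ρ = 2.


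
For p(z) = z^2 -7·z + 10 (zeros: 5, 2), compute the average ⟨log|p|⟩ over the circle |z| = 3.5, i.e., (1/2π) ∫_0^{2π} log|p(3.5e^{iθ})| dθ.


Zeros: 2, 5; r = 3.5.
Inside |z| < r: 2. Outside (|z| ≥ r): 5.
p(0) = 10, so log|p(0)| = log(10) = 2.3026.
Apply Jensen: I(r) = log|p(0)| + Σ_k log(r/|z_k|), summed over zeros inside |z| < r.
  log(r/|z_k|) for z_k = 2: log(3.5/2) = 0.5596
  Outside zeros (5) contribute nothing to the Jensen sum.
Sum over inside zeros: 0.5596.
I(r) = log|p(0)| + (inside sum) = 2.3026 + 0.5596 = 2.8622.
Note: since some zeros are outside |z| ≤ r, the simplified n·log(r) form does NOT apply — only the inside zeros contribute.

I(r) ≈ 2.8622.


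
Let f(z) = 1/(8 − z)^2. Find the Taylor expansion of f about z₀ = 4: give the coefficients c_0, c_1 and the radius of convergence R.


Let w = z − z₀, so z = z₀ + w.
Then 8 − z = 8 − (z₀ + w) = (8 − z₀) − w = 4 − w.
f(z) = 1/(4 − w)^2 = (1/(4)^2) · (1 − w/(4))^{−2}.
By the binomial series (1−u)^{−2} = Σ_{n≥0} C(n+1, 1) u^n for |u|<1, with u = w/(4):
  c_n = C(n+1, 1) / (4)^(n+2).
  c_0 = 1/(4)^2 = 1/16.
  c_1 = 2/(4)^3 = 1/32.
The series is valid for |w/d| < 1, i.e. |z − z₀| < |d|.
Radius of convergence: R = |8 − z₀| = |4| = 4 (distance from z₀ to the singularity z = 8).

c_0 = 1/16, c_1 = 1/32; R = 4.


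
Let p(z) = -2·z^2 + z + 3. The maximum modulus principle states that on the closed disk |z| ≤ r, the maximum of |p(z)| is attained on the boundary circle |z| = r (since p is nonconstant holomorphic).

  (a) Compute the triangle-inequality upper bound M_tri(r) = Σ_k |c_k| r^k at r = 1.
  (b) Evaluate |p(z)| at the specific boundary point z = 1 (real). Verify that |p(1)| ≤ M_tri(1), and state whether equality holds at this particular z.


Coefficients: c_0 = 3, c_1 = 1, c_2 = -2. Radius r = 1.
Part (a). Triangle bound: M_tri(r) = Σ_k |c_k| r^k
  = |3|·1^0 + |1|·1^1 + |-2|·1^2
  = 3 + 1 + 2 = 6.
This bounds M(r) := max_{|z|=r} |p(z)| from above; equality holds iff all terms c_k z^k can be made to align in phase at a single z on |z|=r.
Part (b). At z = 1 (real, on the circle |z| = r):
  p(1) = (3)·1^0 + (1)·1^1 + (-2)·1^2 = 2.
  |p(1)| = 2.
Check: |p(1)| = 2 ≤ 6 = M_tri(1). ✓ Equality does not hold at z = 1 (the coefficients have mixed signs, so the terms do not all align in phase there).

M_tri(1) = 6; |p(1)| = 2; equality at z=1: no.


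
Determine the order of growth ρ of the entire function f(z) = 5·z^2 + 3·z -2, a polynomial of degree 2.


|f(z)| ≤ Σ|c_k|·r^k = O(r^2) as r → ∞. Polynomial growth is O(e^{r^ε}) for every ε > 0 (since r^2/e^{r^ε} → 0), so ρ ≤ ε for all ε > 0, i.e. ρ = 0. Every nonconstant polynomial has order 0.
Therefore ρ = 0.

Order ρ = 0.


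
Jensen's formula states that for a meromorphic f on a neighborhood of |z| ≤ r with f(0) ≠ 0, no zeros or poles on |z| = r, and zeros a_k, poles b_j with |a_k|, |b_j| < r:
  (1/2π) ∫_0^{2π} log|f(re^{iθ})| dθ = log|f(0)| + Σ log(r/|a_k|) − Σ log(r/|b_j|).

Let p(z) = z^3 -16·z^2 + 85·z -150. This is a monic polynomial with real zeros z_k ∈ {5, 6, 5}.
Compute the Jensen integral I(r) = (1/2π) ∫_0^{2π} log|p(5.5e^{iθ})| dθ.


Zeros: 5, 5, 6; r = 5.5.
Inside |z| < r: 5, 5. Outside (|z| ≥ r): 6.
p(0) = -150, so log|p(0)| = log(150) = 5.0106.
Apply Jensen: I(r) = log|p(0)| + Σ_k log(r/|z_k|), summed over zeros inside |z| < r.
  log(r/|z_k|) for z_k = 5: log(5.5/5) = 0.0953
  log(r/|z_k|) for z_k = 5: log(5.5/5) = 0.0953
  Outside zeros (6) contribute nothing to the Jensen sum.
Sum over inside zeros: 0.1906.
I(r) = log|p(0)| + (inside sum) = 5.0106 + 0.1906 = 5.2013.
Note: since some zeros are outside |z| ≤ r, the simplified n·log(r) form does NOT apply — only the inside zeros contribute.

I(r) ≈ 5.2013.


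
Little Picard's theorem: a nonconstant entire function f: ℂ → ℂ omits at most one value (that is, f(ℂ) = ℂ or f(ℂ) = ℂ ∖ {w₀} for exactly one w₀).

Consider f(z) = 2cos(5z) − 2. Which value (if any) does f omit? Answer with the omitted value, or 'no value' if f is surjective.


Little Picard bounds the complement of f(ℂ) to at most one point.
cos is entire and surjective onto ℂ: for every w ∈ ℂ, cos(ζ) = w has a solution ζ ∈ ℂ (e.g., via the complex inverse arccos). With ζ = 5z this gives z = ζ/(5). Then 2·cos(5z) takes every value in 2·ℂ = ℂ, and adding -2 is a bijection of ℂ. So f is surjective and omits no value. (Note: only on the real line is cos bounded by [−1, 1].)

Omitted value: no value.


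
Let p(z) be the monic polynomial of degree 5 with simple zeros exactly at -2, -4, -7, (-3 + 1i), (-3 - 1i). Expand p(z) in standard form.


The polynomial is p(z) = ∏_{α ∈ S} (z − α), where S = {-2, -4, -7, (-3 + 1i), (-3 - 1i)}.
Expanding the product yields: p(z) = z^5 + 19·z^4 + 138·z^3 + 486·z^2 + 836·z + 560.
Note conjugate pairs combine to real quadratics: (z − (-3+1i))(z − (-3−1i)) = z² + 6z + 10.
The resulting polynomial has degree 5 and real coefficients as required.

p(z) = z^5 + 19·z^4 + 138·z^3 + 486·z^2 + 836·z + 560.


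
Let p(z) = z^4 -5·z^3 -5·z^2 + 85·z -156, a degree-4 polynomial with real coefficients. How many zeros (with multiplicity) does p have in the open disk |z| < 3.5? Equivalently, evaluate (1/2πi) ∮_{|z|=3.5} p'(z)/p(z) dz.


The zeros of p are: -4, 3, (3 + 2i), (3 - 2i).
Their magnitudes are: 4, 3, 3.606, 3.606.
Zeros with |z| < R = 3.5: 3.
Count = 1.
By the argument principle, (1/2πi) ∮_{|z|=R} p'(z)/p(z) dz equals exactly this count.

Number of zeros inside |z| < 3.5: 1.


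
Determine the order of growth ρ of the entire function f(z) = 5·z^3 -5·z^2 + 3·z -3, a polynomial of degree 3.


|f(z)| ≤ Σ|c_k|·r^k = O(r^3) as r → ∞. Polynomial growth is O(e^{r^ε}) for every ε > 0 (since r^3/e^{r^ε} → 0), so ρ ≤ ε for all ε > 0, i.e. ρ = 0. Every nonconstant polynomial has order 0.
Therefore ρ = 0.

Order ρ = 0.


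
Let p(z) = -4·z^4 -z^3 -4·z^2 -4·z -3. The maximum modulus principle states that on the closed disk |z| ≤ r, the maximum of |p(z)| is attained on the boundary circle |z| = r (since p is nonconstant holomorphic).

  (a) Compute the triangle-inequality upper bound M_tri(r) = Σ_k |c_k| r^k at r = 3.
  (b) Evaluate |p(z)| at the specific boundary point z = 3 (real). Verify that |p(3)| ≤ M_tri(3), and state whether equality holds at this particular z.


Coefficients: c_0 = -3, c_1 = -4, c_2 = -4, c_3 = -1, c_4 = -4. Radius r = 3.
Part (a). Triangle bound: M_tri(r) = Σ_k |c_k| r^k
  = |-3|·3^0 + |-4|·3^1 + |-4|·3^2 + |-1|·3^3 + |-4|·3^4
  = 3 + 12 + 36 + 27 + 324 = 402.
This bounds M(r) := max_{|z|=r} |p(z)| from above; equality holds iff all terms c_k z^k can be made to align in phase at a single z on |z|=r.
Part (b). At z = 3 (real, on the circle |z| = r):
  p(3) = (-3)·3^0 + (-4)·3^1 + (-4)·3^2 + (-1)·3^3 + (-4)·3^4 = -402.
  |p(3)| = 402.
Since all nonzero coefficients share the same sign, |p(3)| = 402 = M_tri(3); the triangle bound is attained at z = 3, so in fact M(r) = 402.

M_tri(3) = 402; |p(3)| = 402; equality at z=3: yes.


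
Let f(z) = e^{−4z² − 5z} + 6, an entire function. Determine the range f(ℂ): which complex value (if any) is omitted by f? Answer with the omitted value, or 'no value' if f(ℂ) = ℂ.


Little Picard bounds the complement of f(ℂ) to at most one point.
The exponent g(z) = −4z² − 5z is a nonconstant polynomial, hence surjective onto ℂ. So e^{g(z)} takes every value in {e^w : w ∈ ℂ} = ℂ ∖ {0}. Adding 6 shifts the range to ℂ ∖ {6}. f omits exactly 6.

Omitted value: 6.


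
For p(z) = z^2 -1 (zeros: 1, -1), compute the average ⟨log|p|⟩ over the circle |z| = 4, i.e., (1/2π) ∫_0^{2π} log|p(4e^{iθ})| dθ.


Zeros: -1, 1; r = 4.
Inside |z| < r: -1, 1. Outside (|z| ≥ r): ∅.
p(0) = -1, so log|p(0)| = log(1) = 0.0000.
Apply Jensen: I(r) = log|p(0)| + Σ_k log(r/|z_k|), summed over zeros inside |z| < r.
  log(r/|z_k|) for z_k = 1: log(4/1) = 1.3863
  log(r/|z_k|) for z_k = -1: log(4/1) = 1.3863
Sum over inside zeros: 2.7726.
I(r) = log|p(0)| + (inside sum) = 0.0000 + 2.7726 = 2.7726.
Closed form (all zeros inside, monic): I(r) = n·log(r) = 2·log(4) = 2.7726. ✓

I(r) ≈ 2.7726.


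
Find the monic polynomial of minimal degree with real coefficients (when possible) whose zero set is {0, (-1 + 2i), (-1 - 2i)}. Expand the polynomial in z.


The polynomial is p(z) = ∏_{α ∈ S} (z − α), where S = {0, (-1 + 2i), (-1 - 2i)}.
Expanding the product yields: p(z) = z^3 + 2·z^2 + 5·z.
Note conjugate pairs combine to real quadratics: (z − (-1+2i))(z − (-1−2i)) = z² + 2z + 5.
The resulting polynomial has degree 3 and real coefficients as required.

p(z) = z^3 + 2·z^2 + 5·z.


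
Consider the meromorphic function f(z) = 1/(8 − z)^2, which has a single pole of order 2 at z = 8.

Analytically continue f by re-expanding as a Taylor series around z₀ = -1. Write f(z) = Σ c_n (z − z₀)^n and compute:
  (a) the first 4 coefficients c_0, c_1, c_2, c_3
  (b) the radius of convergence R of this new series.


Let w = z − z₀, so z = z₀ + w.
Then 8 − z = 8 − (z₀ + w) = (8 − z₀) − w = 9 − w.
f(z) = 1/(9 − w)^2 = (1/(9)^2) · (1 − w/(9))^{−2}.
By the binomial series (1−u)^{−2} = Σ_{n≥0} C(n+1, 1) u^n for |u|<1, with u = w/(9):
  c_n = C(n+1, 1) / (9)^(n+2).
  c_0 = 1/(9)^2 = 1/81.
  c_1 = 2/(9)^3 = 2/729.
  c_2 = 3/(9)^4 = 1/2187.
  c_3 = 4/(9)^5 = 4/59049.
The series is valid for |w/d| < 1, i.e. |z − z₀| < |d|.
Radius of convergence: R = |8 − z₀| = |9| = 9 (distance from z₀ to the singularity z = 8).

c_0 = 1/81, c_1 = 2/729, c_2 = 1/2187, c_3 = 4/59049; R = 9.


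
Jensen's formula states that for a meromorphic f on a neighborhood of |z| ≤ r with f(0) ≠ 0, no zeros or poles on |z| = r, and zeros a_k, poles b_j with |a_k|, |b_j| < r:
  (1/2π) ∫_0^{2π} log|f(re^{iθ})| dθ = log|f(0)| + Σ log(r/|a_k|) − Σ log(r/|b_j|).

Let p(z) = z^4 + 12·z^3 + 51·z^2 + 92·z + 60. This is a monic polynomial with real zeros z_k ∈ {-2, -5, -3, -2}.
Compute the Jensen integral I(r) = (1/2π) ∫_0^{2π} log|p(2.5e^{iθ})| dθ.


Zeros: -5, -3, -2, -2; r = 2.5.
Inside |z| < r: -2, -2. Outside (|z| ≥ r): -5, -3.
p(0) = 60, so log|p(0)| = log(60) = 4.0943.
Apply Jensen: I(r) = log|p(0)| + Σ_k log(r/|z_k|), summed over zeros inside |z| < r.
  log(r/|z_k|) for z_k = -2: log(2.5/2) = 0.2231
  log(r/|z_k|) for z_k = -2: log(2.5/2) = 0.2231
  Outside zeros (-5, -3) contribute nothing to the Jensen sum.
Sum over inside zeros: 0.4463.
I(r) = log|p(0)| + (inside sum) = 4.0943 + 0.4463 = 4.5406.
Note: since some zeros are outside |z| ≤ r, the simplified n·log(r) form does NOT apply — only the inside zeros contribute.

I(r) ≈ 4.5406.


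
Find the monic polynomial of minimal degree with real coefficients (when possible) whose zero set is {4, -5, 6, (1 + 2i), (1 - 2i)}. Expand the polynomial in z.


The polynomial is p(z) = ∏_{α ∈ S} (z − α), where S = {4, -5, 6, (1 + 2i), (1 - 2i)}.
Expanding the product yields: p(z) = z^5 -7·z^4 -11·z^3 + 147·z^2 -370·z + 600.
Note conjugate pairs combine to real quadratics: (z − (1+2i))(z − (1−2i)) = z² − 2z + 5.
The resulting polynomial has degree 5 and real coefficients as required.

p(z) = z^5 -7·z^4 -11·z^3 + 147·z^2 -370·z + 600.


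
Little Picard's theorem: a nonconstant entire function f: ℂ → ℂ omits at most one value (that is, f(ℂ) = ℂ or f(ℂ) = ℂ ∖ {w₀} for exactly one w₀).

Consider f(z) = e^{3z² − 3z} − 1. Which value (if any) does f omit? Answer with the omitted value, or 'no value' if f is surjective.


Little Picard bounds the complement of f(ℂ) to at most one point.
The exponent g(z) = 3z² − 3z is a nonconstant polynomial, hence surjective onto ℂ. So e^{g(z)} takes every value in {e^w : w ∈ ℂ} = ℂ ∖ {0}. Adding -1 shifts the range to ℂ ∖ {-1}. f omits exactly -1.

Omitted value: -1.


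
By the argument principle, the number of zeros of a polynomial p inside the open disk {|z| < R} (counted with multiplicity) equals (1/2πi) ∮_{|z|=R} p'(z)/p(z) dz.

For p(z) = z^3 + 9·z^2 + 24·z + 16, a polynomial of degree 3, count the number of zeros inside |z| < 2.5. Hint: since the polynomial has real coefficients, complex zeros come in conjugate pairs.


The zeros of p are: -1, -4, -4.
Their magnitudes are: 1, 4, 4.
Zeros with |z| < R = 2.5: -1.
Count = 1.
By the argument principle, (1/2πi) ∮_{|z|=R} p'(z)/p(z) dz equals exactly this count.

Number of zeros inside |z| < 2.5: 1.


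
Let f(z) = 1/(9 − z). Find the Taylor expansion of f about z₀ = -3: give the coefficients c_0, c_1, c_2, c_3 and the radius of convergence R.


Let w = z − z₀, so z = z₀ + w.
Then 9 − z = 9 − (z₀ + w) = (9 − z₀) − w = 12 − w.
f(z) = 1/(12 − w) = (1/(12)) · 1/(1 − w/(12)) = Σ_{n≥0} w^n / (12)^(n+1).
So c_n = 1/(12)^(n+1):
  c_0 = 1/(12)^1 = 1/12.
  c_1 = 1/(12)^2 = 1/144.
  c_2 = 1/(12)^3 = 1/1728.
  c_3 = 1/(12)^4 = 1/20736.
The series is valid for |w/d| < 1, i.e. |z − z₀| < |d|.
Radius of convergence: R = |9 − z₀| = |12| = 12 (distance from z₀ to the singularity z = 9).

c_0 = 1/12, c_1 = 1/144, c_2 = 1/1728, c_3 = 1/20736; R = 12.


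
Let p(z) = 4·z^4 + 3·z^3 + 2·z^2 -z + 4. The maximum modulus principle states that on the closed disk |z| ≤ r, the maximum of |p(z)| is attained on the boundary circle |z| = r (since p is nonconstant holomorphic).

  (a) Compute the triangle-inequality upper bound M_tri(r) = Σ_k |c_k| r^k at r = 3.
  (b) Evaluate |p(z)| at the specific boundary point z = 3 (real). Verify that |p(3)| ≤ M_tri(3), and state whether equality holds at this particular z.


Coefficients: c_0 = 4, c_1 = -1, c_2 = 2, c_3 = 3, c_4 = 4. Radius r = 3.
Part (a). Triangle bound: M_tri(r) = Σ_k |c_k| r^k
  = |4|·3^0 + |-1|·3^1 + |2|·3^2 + |3|·3^3 + |4|·3^4
  = 4 + 3 + 18 + 81 + 324 = 430.
This bounds M(r) := max_{|z|=r} |p(z)| from above; equality holds iff all terms c_k z^k can be made to align in phase at a single z on |z|=r.
Part (b). At z = 3 (real, on the circle |z| = r):
  p(3) = (4)·3^0 + (-1)·3^1 + (2)·3^2 + (3)·3^3 + (4)·3^4 = 424.
  |p(3)| = 424.
Check: |p(3)| = 424 ≤ 430 = M_tri(3). ✓ Equality does not hold at z = 3 (the coefficients have mixed signs, so the terms do not all align in phase there).

M_tri(3) = 430; |p(3)| = 424; equality at z=3: no.


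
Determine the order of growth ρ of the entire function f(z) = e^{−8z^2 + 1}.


|e^{−8z^2 + 1}| = e^{Re(-8·z^2) + 1} ≤ e^{8|z|^2 + 1} = e^{8r^2 + 1} on |z| = r, so ρ ≤ 2. Choosing z on |z|=r so that -8·z^2 is real positive (always possible by picking arg z appropriately) gives |f(z)| = e^{8r^2 + 1}, matching the bound. The additive constant 1 does not affect log log M(r) ~ 2·log r. Hence ρ = 2.
Therefore ρ = 2.

Order ρ = 2.


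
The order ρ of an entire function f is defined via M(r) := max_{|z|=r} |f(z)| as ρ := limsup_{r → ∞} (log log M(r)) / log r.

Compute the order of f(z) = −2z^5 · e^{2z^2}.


M(r) = max_{|z|=r} |-2|·|z|^5·|e^{2z^2}| = 2·r^5 · e^{2r^2} (the factors attain their maxima compatibly on |z|=r). Then log M(r) = log 2 + 5·log r + 2r^2, dominated by the last term, so log log M(r) ~ 2·log r. The polynomial factor -2z^5 contributes only a log r term and does not affect the order. ρ = 2.
Therefore ρ = 2.

Order ρ = 2.


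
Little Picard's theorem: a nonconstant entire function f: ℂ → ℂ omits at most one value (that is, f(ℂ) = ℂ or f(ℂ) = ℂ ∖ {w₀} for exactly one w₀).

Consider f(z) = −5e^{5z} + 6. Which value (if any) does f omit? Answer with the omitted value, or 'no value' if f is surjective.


Little Picard bounds the complement of f(ℂ) to at most one point.
e^{5z} is never zero on ℂ, so -5·e^{5z} takes every value in ℂ ∖ {0}. Adding 6 shifts the range to ℂ ∖ {6}. Thus f omits exactly the value 6.

Omitted value: 6.


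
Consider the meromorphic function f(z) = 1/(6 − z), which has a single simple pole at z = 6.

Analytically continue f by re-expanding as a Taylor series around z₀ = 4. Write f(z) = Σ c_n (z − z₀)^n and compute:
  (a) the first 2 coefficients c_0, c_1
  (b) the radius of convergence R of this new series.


Let w = z − z₀, so z = z₀ + w.
Then 6 − z = 6 − (z₀ + w) = (6 − z₀) − w = 2 − w.
f(z) = 1/(2 − w) = (1/(2)) · 1/(1 − w/(2)) = Σ_{n≥0} w^n / (2)^(n+1).
So c_n = 1/(2)^(n+1):
  c_0 = 1/(2)^1 = 1/2.
  c_1 = 1/(2)^2 = 1/4.
The series is valid for |w/d| < 1, i.e. |z − z₀| < |d|.
Radius of convergence: R = |6 − z₀| = |2| = 2 (distance from z₀ to the singularity z = 6).

c_0 = 1/2, c_1 = 1/4; R = 2.


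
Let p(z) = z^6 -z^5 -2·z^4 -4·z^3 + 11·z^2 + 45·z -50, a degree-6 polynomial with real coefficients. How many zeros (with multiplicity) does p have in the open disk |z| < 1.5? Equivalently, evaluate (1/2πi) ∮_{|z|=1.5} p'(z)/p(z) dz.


The zeros of p are: 1, (-1 + 2i), (-1 - 2i), -2, (2 + 1i), (2 - 1i).
Their magnitudes are: 1, 2.236, 2.236, 2, 2.236, 2.236.
Zeros with |z| < R = 1.5: 1.
Count = 1.
By the argument principle, (1/2πi) ∮_{|z|=R} p'(z)/p(z) dz equals exactly this count.

Number of zeros inside |z| < 1.5: 1.


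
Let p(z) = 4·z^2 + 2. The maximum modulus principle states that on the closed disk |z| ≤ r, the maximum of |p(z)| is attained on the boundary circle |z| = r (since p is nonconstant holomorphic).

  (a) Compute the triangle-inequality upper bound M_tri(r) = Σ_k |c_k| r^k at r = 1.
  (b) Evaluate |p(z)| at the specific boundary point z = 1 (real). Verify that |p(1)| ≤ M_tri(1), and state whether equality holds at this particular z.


Coefficients: c_0 = 2, c_1 = 0, c_2 = 4. Radius r = 1.
Part (a). Triangle bound: M_tri(r) = Σ_k |c_k| r^k
  = |2|·1^0 + |0|·1^1 + |4|·1^2
  = 2 + 0 + 4 = 6.
This bounds M(r) := max_{|z|=r} |p(z)| from above; equality holds iff all terms c_k z^k can be made to align in phase at a single z on |z|=r.
Part (b). At z = 1 (real, on the circle |z| = r):
  p(1) = (2)·1^0 + (0)·1^1 + (4)·1^2 = 6.
  |p(1)| = 6.
Since all nonzero coefficients share the same sign, |p(1)| = 6 = M_tri(1); the triangle bound is attained at z = 1, so in fact M(r) = 6.

M_tri(1) = 6; |p(1)| = 6; equality at z=1: yes.


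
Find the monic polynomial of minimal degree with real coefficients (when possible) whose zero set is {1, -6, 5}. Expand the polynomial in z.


The polynomial is p(z) = ∏_{α ∈ S} (z − α), where S = {1, -6, 5}.
Expanding the product yields: p(z) = z^3 -31·z + 30.
The resulting polynomial has degree 3 and real coefficients as required.

p(z) = z^3 -31·z + 30.
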